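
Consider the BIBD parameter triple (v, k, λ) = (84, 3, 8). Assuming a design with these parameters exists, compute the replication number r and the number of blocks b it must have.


Any 2-(v, k, λ) BIBD satisfies two necessary conditions:
  (i)  Each point sits in r blocks, and counting incidences through any fixed point gives r(k − 1) = λ(v − 1), so r = λ(v − 1)/(k − 1).
  (ii) Total incidences bk = vr, so b = vr/k.
Step 1: r = λ(v − 1)/(k − 1) = 8·(84 − 1)/(3 − 1) = 8·83/2 = 664/2 = 332.
Step 2: b = vr/k = 84·332/3 = 27888/3 = 9296.
Check integrality: r = 332 ∈ Z ✓, b = 9296 ∈ Z ✓.
(These identities are necessary conditions: they determine r and b for any design with these parameters, but do not by themselves prove that one exists.)

r = 332, b = 9296.


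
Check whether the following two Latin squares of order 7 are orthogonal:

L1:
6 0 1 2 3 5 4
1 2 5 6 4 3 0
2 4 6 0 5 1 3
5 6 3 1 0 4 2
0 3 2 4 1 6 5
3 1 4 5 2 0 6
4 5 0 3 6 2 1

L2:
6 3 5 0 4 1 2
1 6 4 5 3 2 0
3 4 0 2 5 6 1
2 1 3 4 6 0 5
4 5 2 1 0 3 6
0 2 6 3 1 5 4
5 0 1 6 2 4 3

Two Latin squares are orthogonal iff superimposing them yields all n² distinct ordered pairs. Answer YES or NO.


Form the n² = 49 superimposed pairs (L1[i][j], L2[i][j]), row by row (rows and columns indexed from 0):
row 0: (6,6) (0,3) (1,5) (2,0) (3,4) (5,1) (4,2)
row 1: (1,1) (2,6) (5,4) (6,5) (4,3) (3,2) (0,0)
row 2: (2,3) (4,4) (6,0) (0,2) (5,5) (1,6) (3,1)
row 3: (5,2) (6,1) (3,3) (1,4) (0,6) (4,0) (2,5)
row 4: (0,4) (3,5) (2,2) (4,1) (1,0) (6,3) (5,6)
row 5: (3,0) (1,2) (4,6) (5,3) (2,1) (0,5) (6,4)
row 6: (4,5) (5,0) (0,1) (3,6) (6,2) (2,4) (1,3)
Orthogonality requires all 49 pairs distinct.
Check by first coordinate: for each symbol s of L1, list the L2 entries in the n cells where L1 = s; they must all differ.
  L1 = 0: L2 entries (in reading order) 3, 0, 2, 6, 4, 5, 1 — all 7 distinct ✓
  L1 = 1: L2 entries (in reading order) 5, 1, 6, 4, 0, 2, 3 — all 7 distinct ✓
  L1 = 2: L2 entries (in reading order) 0, 6, 3, 5, 2, 1, 4 — all 7 distinct ✓
  L1 = 3: L2 entries (in reading order) 4, 2, 1, 3, 5, 0, 6 — all 7 distinct ✓
  L1 = 4: L2 entries (in reading order) 2, 3, 4, 0, 1, 6, 5 — all 7 distinct ✓
  L1 = 5: L2 entries (in reading order) 1, 4, 5, 2, 6, 3, 0 — all 7 distinct ✓
  L1 = 6: L2 entries (in reading order) 6, 5, 0, 1, 3, 4, 2 — all 7 distinct ✓
Every symbol of L1 meets every symbol of L2 exactly once, so all 49 pairs are distinct (49 of 49).
Conclusion: YES.

YES


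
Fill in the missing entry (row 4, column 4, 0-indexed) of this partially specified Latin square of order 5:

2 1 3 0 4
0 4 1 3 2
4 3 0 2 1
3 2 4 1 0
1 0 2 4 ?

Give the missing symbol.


Row 4 contains symbols [0, 1, 2, 4] — missing [3].
Column 4 contains symbols [0, 1, 2, 4] — missing [3].
The missing symbol must appear in both missing sets; intersection = [3].
Therefore the hidden value is 3.

Missing value = 3.


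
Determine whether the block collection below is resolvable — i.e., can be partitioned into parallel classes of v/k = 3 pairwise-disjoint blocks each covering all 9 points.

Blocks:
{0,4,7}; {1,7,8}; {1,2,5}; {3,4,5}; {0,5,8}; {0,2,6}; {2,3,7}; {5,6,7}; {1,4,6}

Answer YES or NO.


v = 9, block size k = 3, number of blocks = 9.
For resolvability, blocks must partition into parallel classes of size v/k = 3.
Total blocks must therefore be a multiple of 3: 9 = 3·3 + 0 ⇒ divisible ✓.
Consider block {0,4,7}. The only other block(s) in the collection disjoint from it are {1,2,5} — just 1 block(s). Any parallel class containing {0,4,7} would need 2 other blocks each disjoint from it, so no parallel class of size 3 can contain {0,4,7}.
Since every block must belong to some parallel class in a resolution, the collection cannot be partitioned into parallel classes.
Resolvable? NO.

NO


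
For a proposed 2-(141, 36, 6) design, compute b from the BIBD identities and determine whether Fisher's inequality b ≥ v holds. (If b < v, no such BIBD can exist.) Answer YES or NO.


b = λv(v − 1)/(k(k − 1)) = 6·141·140/(36·35) = 118440/1260 = 94.
Compare with v = 141: b < v, so Fisher's inequality fails.

NO


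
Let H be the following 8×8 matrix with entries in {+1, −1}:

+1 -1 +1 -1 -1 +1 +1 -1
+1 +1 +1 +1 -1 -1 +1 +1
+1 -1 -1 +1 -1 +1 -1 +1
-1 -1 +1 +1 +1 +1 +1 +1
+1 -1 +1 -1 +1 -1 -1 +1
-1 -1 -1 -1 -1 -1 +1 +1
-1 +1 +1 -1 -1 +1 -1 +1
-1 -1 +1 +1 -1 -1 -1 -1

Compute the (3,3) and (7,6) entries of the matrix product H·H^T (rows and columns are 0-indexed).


Row 3 of H: [-1, -1, 1, 1, 1, 1, 1, 1].
Row 6 of H: [-1, 1, 1, -1, -1, 1, -1, 1].
Row 7 of H: [-1, -1, 1, 1, -1, -1, -1, -1].
(H·H^T)[3][3] = Σ_j H[3][j]·H[3][j] = (-1)² + (-1)² + (1)² + (1)² + (1)² + (1)² + (1)² + (1)² = 1 + 1 + 1 + 1 + 1 + 1 + 1 + 1 = 8.
(H·H^T)[7][6] = Σ_j H[7][j]·H[6][j] = (-1)·(-1) + (-1)·(1) + (1)·(1) + (1)·(-1) + (-1)·(-1) + (-1)·(1) + (-1)·(-1) + (-1)·(1) = 1 + -1 + 1 + -1 + 1 + -1 + 1 + -1 = 0.
So rows 7 and 6 are orthogonal; the diagonal entry equals n = 8.

(3,3) entry = 8; (7,6) entry = 0.


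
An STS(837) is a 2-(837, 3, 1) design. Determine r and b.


An STS(v) is a 2-(v, 3, 1) BIBD: block size k = 3, λ = 1.
Replication: r(k − 1) = λ(v − 1) ⇒ r·2 = 837 − 1 = 836 ⇒ r = 418.
Block count: bk = vr ⇒ b·3 = 837·418 = 349866 ⇒ b = 116622.

r = 418, b = 116622.


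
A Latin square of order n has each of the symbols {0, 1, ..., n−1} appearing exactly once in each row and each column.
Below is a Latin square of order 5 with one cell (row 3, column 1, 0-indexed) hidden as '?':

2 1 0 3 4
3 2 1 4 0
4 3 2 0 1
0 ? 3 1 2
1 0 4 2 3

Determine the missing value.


Row 3 contains symbols [0, 1, 2, 3] — missing [4].
Column 1 contains symbols [0, 1, 2, 3] — missing [4].
The missing symbol must appear in both missing sets; intersection = [4].
Therefore the hidden value is 4.

Missing value = 4.


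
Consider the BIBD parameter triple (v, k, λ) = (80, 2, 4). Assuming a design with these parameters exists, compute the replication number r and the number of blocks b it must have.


Any 2-(v, k, λ) BIBD satisfies two necessary conditions:
  (i)  Each point sits in r blocks, and counting incidences through any fixed point gives r(k − 1) = λ(v − 1), so r = λ(v − 1)/(k − 1).
  (ii) Total incidences bk = vr, so b = vr/k.
Step 1: r = λ(v − 1)/(k − 1) = 4·(80 − 1)/(2 − 1) = 4·79/1 = 316/1 = 316.
Step 2: b = vr/k = 80·316/2 = 25280/2 = 12640.
Check integrality: r = 316 ∈ Z ✓, b = 12640 ∈ Z ✓.
(These identities are necessary conditions: they determine r and b for any design with these parameters, but do not by themselves prove that one exists.)

r = 316, b = 12640.


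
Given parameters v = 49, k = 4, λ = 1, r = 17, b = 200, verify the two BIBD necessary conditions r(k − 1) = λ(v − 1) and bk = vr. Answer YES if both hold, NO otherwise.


Condition (i): r(k − 1) = 17·3 = 51; λ(v − 1) = 1·48 = 48. Match? NO.
Condition (ii): bk = 200·4 = 800; vr = 49·17 = 833. Match? NO.
Both conditions hold? NO.

NO


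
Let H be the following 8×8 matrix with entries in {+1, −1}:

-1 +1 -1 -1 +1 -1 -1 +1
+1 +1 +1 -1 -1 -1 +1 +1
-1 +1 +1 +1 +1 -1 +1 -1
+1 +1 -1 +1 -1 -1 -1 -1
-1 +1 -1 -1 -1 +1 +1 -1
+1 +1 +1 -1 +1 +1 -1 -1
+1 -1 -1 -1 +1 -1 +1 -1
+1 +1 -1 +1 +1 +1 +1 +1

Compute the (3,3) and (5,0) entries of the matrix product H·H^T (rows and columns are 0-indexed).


Row 0 of H: [-1, 1, -1, -1, 1, -1, -1, 1].
Row 3 of H: [1, 1, -1, 1, -1, -1, -1, -1].
Row 5 of H: [1, 1, 1, -1, 1, 1, -1, -1].
(H·H^T)[3][3] = Σ_j H[3][j]·H[3][j] = (1)² + (1)² + (-1)² + (1)² + (-1)² + (-1)² + (-1)² + (-1)² = 1 + 1 + 1 + 1 + 1 + 1 + 1 + 1 = 8.
(H·H^T)[5][0] = Σ_j H[5][j]·H[0][j] = (1)·(-1) + (1)·(1) + (1)·(-1) + (-1)·(-1) + (1)·(1) + (1)·(-1) + (-1)·(-1) + (-1)·(1) = -1 + 1 + -1 + 1 + 1 + -1 + 1 + -1 = 0.
So rows 5 and 0 are orthogonal; the diagonal entry equals n = 8.

(3,3) entry = 8; (5,0) entry = 0.


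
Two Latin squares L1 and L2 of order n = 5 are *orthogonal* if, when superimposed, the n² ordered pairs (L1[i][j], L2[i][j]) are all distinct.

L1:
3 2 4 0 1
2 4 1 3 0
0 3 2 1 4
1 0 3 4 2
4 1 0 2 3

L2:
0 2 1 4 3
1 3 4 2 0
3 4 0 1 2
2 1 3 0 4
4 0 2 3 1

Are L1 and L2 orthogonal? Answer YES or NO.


Form the n² = 25 superimposed pairs (L1[i][j], L2[i][j]), row by row (rows and columns indexed from 0):
row 0: (3,0) (2,2) (4,1) (0,4) (1,3)
row 1: (2,1) (4,3) (1,4) (3,2) (0,0)
row 2: (0,3) (3,4) (2,0) (1,1) (4,2)
row 3: (1,2) (0,1) (3,3) (4,0) (2,4)
row 4: (4,4) (1,0) (0,2) (2,3) (3,1)
Orthogonality requires all 25 pairs distinct.
Check by first coordinate: for each symbol s of L1, list the L2 entries in the n cells where L1 = s; they must all differ.
  L1 = 0: L2 entries (in reading order) 4, 0, 3, 1, 2 — all 5 distinct ✓
  L1 = 1: L2 entries (in reading order) 3, 4, 1, 2, 0 — all 5 distinct ✓
  L1 = 2: L2 entries (in reading order) 2, 1, 0, 4, 3 — all 5 distinct ✓
  L1 = 3: L2 entries (in reading order) 0, 2, 4, 3, 1 — all 5 distinct ✓
  L1 = 4: L2 entries (in reading order) 1, 3, 2, 0, 4 — all 5 distinct ✓
Every symbol of L1 meets every symbol of L2 exactly once, so all 25 pairs are distinct (25 of 25).
Conclusion: YES.

YES


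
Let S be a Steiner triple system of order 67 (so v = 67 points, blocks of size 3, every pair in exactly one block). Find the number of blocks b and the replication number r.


An STS(v) is a 2-(v, 3, 1) BIBD: block size k = 3, λ = 1.
Replication: r(k − 1) = λ(v − 1) ⇒ r·2 = 67 − 1 = 66 ⇒ r = 33.
Block count: b = v(v − 1)/6 = 67·66/6 = 4422/6 = 737.
(Check via bk = vr: 737·3 = 2211 = 67·33 = 2211 ✓.)

r = 33, b = 737.


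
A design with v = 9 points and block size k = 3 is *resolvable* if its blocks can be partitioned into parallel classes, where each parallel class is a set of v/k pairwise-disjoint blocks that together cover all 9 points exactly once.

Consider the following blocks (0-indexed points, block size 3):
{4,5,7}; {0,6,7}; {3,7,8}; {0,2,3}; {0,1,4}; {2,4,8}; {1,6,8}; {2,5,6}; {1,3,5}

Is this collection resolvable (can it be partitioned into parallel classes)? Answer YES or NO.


v = 9, block size k = 3, number of blocks = 9.
For resolvability, blocks must partition into parallel classes of size v/k = 3.
Total blocks must therefore be a multiple of 3: 9 = 3·3 + 0 ⇒ divisible ✓.
Greedy packing gives 3 candidate class(es). Each should be a full parallel class (size 3, covers all 9 points).
  Class 1 (3 blocks): {4,5,7}; {0,2,3}; {1,6,8}. Points covered: [0, 1, 2, 3, 4, 5, 6, 7, 8].
  Class 2 (3 blocks): {0,6,7}; {2,4,8}; {1,3,5}. Points covered: [0, 1, 2, 3, 4, 5, 6, 7, 8].
  Class 3 (3 blocks): {3,7,8}; {0,1,4}; {2,5,6}. Points covered: [0, 1, 2, 3, 4, 5, 6, 7, 8].
All classes full (size 3)? YES. All classes cover every point? YES.
Resolvable? YES.

YES


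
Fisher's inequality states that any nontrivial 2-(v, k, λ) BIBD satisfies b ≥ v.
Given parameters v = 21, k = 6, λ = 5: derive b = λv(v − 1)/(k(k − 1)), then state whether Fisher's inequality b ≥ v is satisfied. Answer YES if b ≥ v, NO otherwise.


r = λ(v − 1)/(k − 1) = 5·20/5 = 20.
b = vr/k = 21·20/6 = 70.
Fisher's inequality: b ≥ v ⇔ 70 ≥ 21? YES.

YES


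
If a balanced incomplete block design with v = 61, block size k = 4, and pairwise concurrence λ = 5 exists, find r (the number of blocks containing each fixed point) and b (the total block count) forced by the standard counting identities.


Any 2-(v, k, λ) BIBD satisfies two necessary conditions:
  (i)  Each point sits in r blocks, and counting incidences through any fixed point gives r(k − 1) = λ(v − 1), so r = λ(v − 1)/(k − 1).
  (ii) Total incidences bk = vr, so b = vr/k.
Step 1: r = λ(v − 1)/(k − 1) = 5·(61 − 1)/(4 − 1) = 5·60/3 = 300/3 = 100.
Step 2: b = vr/k = 61·100/4 = 6100/4 = 1525.
Check integrality: r = 100 ∈ Z ✓, b = 1525 ∈ Z ✓.
(These identities are necessary conditions: they determine r and b for any design with these parameters, but do not by themselves prove that one exists.)

r = 100, b = 1525.


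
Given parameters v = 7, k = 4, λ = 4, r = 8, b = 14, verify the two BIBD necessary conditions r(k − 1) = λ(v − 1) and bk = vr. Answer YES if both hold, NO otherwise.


Condition (i): r(k − 1) = 8·3 = 24; λ(v − 1) = 4·6 = 24. Match? YES.
Condition (ii): bk = 14·4 = 56; vr = 7·8 = 56. Match? YES.
Both conditions hold? YES.

YES


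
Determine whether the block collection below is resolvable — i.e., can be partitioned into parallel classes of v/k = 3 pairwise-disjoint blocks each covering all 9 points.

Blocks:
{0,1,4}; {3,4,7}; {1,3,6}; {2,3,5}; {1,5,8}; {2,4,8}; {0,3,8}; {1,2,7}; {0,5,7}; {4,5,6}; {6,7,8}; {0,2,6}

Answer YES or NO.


v = 9, block size k = 3, number of blocks = 12.
For resolvability, blocks must partition into parallel classes of size v/k = 3.
Total blocks must therefore be a multiple of 3: 12 = 3·4 + 0 ⇒ divisible ✓.
Greedy packing gives 4 candidate class(es). Each should be a full parallel class (size 3, covers all 9 points).
  Class 1 (3 blocks): {0,1,4}; {2,3,5}; {6,7,8}. Points covered: [0, 1, 2, 3, 4, 5, 6, 7, 8].
  Class 2 (3 blocks): {3,4,7}; {1,5,8}; {0,2,6}. Points covered: [0, 1, 2, 3, 4, 5, 6, 7, 8].
  Class 3 (3 blocks): {1,3,6}; {2,4,8}; {0,5,7}. Points covered: [0, 1, 2, 3, 4, 5, 6, 7, 8].
  Class 4 (3 blocks): {0,3,8}; {1,2,7}; {4,5,6}. Points covered: [0, 1, 2, 3, 4, 5, 6, 7, 8].
All classes full (size 3)? YES. All classes cover every point? YES.
Resolvable? YES.

YES


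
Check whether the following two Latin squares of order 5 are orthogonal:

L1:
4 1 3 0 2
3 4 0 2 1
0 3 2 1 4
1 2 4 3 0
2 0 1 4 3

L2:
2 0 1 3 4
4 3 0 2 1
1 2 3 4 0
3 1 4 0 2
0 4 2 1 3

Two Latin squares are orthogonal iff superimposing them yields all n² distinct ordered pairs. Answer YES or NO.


Form the n² = 25 superimposed pairs (L1[i][j], L2[i][j]), row by row (rows and columns indexed from 0):
row 0: (4,2) (1,0) (3,1) (0,3) (2,4)
row 1: (3,4) (4,3) (0,0) (2,2) (1,1)
row 2: (0,1) (3,2) (2,3) (1,4) (4,0)
row 3: (1,3) (2,1) (4,4) (3,0) (0,2)
row 4: (2,0) (0,4) (1,2) (4,1) (3,3)
Orthogonality requires all 25 pairs distinct.
Check by first coordinate: for each symbol s of L1, list the L2 entries in the n cells where L1 = s; they must all differ.
  L1 = 0: L2 entries (in reading order) 3, 0, 1, 2, 4 — all 5 distinct ✓
  L1 = 1: L2 entries (in reading order) 0, 1, 4, 3, 2 — all 5 distinct ✓
  L1 = 2: L2 entries (in reading order) 4, 2, 3, 1, 0 — all 5 distinct ✓
  L1 = 3: L2 entries (in reading order) 1, 4, 2, 0, 3 — all 5 distinct ✓
  L1 = 4: L2 entries (in reading order) 2, 3, 0, 4, 1 — all 5 distinct ✓
Every symbol of L1 meets every symbol of L2 exactly once, so all 25 pairs are distinct (25 of 25).
Conclusion: YES.

YES


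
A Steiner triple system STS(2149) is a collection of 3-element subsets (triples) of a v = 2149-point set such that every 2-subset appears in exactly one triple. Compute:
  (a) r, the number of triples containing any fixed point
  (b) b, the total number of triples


An STS(v) is a 2-(v, 3, 1) BIBD: block size k = 3, λ = 1.
Replication: r(k − 1) = λ(v − 1) ⇒ r·2 = 2149 − 1 = 2148 ⇒ r = 1074.
Block count: bk = vr ⇒ b·3 = 2149·1074 = 2308026 ⇒ b = 769342.

r = 1074, b = 769342.


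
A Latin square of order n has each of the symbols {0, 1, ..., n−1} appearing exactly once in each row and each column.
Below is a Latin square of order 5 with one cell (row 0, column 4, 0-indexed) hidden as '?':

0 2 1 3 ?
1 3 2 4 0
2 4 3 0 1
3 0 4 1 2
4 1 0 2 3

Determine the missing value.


Row 0 contains symbols [0, 1, 2, 3] — missing [4].
Column 4 contains symbols [0, 1, 2, 3] — missing [4].
The missing symbol must appear in both missing sets; intersection = [4].
Therefore the hidden value is 4.

Missing value = 4.


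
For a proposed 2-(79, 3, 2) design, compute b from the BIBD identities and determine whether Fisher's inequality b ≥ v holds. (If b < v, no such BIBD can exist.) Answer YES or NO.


r = λ(v − 1)/(k − 1) = 2·78/2 = 78.
b = vr/k = 79·78/3 = 2054.
Fisher's inequality: b ≥ v ⇔ 2054 ≥ 79? YES.

YES


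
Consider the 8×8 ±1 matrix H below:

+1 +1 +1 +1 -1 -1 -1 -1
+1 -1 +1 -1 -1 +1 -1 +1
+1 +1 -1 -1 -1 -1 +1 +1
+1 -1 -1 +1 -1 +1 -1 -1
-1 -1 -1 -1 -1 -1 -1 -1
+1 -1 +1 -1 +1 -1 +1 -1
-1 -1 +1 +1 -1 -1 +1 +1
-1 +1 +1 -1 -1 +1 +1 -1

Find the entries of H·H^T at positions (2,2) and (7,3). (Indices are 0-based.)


Row 2 of H: [1, 1, -1, -1, -1, -1, 1, 1].
Row 3 of H: [1, -1, -1, 1, -1, 1, -1, -1].
Row 7 of H: [-1, 1, 1, -1, -1, 1, 1, -1].
(H·H^T)[2][2] = Σ_j H[2][j]·H[2][j] = (1)² + (1)² + (-1)² + (-1)² + (-1)² + (-1)² + (1)² + (1)² = 1 + 1 + 1 + 1 + 1 + 1 + 1 + 1 = 8.
(H·H^T)[7][3] = Σ_j H[7][j]·H[3][j] = (-1)·(1) + (1)·(-1) + (1)·(-1) + (-1)·(1) + (-1)·(-1) + (1)·(1) + (1)·(-1) + (-1)·(-1) = -1 + -1 + -1 + -1 + 1 + 1 + -1 + 1 = -2.
Rows 7 and 3 are not orthogonal (dot product = -2 ≠ 0), so H is not a Hadamard matrix.

(2,2) entry = 8; (7,3) entry = -2.


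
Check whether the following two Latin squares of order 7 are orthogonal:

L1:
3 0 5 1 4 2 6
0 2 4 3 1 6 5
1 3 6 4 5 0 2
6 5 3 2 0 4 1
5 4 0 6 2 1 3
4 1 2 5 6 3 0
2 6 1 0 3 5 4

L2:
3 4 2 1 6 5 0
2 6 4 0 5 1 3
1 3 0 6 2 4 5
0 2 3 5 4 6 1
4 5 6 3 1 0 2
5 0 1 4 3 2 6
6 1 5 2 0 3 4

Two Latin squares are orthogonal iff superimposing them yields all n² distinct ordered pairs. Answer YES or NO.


Form the n² = 49 superimposed pairs (L1[i][j], L2[i][j]), row by row (rows and columns indexed from 0):
row 0: (3,3) (0,4) (5,2) (1,1) (4,6) (2,5) (6,0)
row 1: (0,2) (2,6) (4,4) (3,0) (1,5) (6,1) (5,3)
row 2: (1,1) (3,3) (6,0) (4,6) (5,2) (0,4) (2,5)
row 3: (6,0) (5,2) (3,3) (2,5) (0,4) (4,6) (1,1)
row 4: (5,4) (4,5) (0,6) (6,3) (2,1) (1,0) (3,2)
row 5: (4,5) (1,0) (2,1) (5,4) (6,3) (3,2) (0,6)
row 6: (2,6) (6,1) (1,5) (0,2) (3,0) (5,3) (4,4)
Orthogonality requires all 49 pairs distinct.
But the pair (1,1) repeats: cell (0,3) has L1 = 1, L2 = 1, and cell (2,0) has L1 = 1, L2 = 1.
A repeated pair means some other pair never occurs (only 21 distinct pairs out of 49), so the squares are not orthogonal.
Conclusion: NO.

NO


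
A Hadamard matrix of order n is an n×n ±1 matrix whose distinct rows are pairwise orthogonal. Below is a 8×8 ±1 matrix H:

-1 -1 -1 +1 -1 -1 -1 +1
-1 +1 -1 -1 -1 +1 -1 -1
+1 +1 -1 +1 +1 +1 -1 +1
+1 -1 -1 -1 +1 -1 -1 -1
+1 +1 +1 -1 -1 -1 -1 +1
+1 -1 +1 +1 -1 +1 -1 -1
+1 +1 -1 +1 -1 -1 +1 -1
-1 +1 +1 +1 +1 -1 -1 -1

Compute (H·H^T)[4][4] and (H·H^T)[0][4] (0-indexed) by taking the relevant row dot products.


Row 0 of H: [-1, -1, -1, 1, -1, -1, -1, 1].
Row 4 of H: [1, 1, 1, -1, -1, -1, -1, 1].
(H·H^T)[4][4] = Σ_j H[4][j]·H[4][j] = (1)² + (1)² + (1)² + (-1)² + (-1)² + (-1)² + (-1)² + (1)² = 1 + 1 + 1 + 1 + 1 + 1 + 1 + 1 = 8.
(H·H^T)[0][4] = Σ_j H[0][j]·H[4][j] = (-1)·(1) + (-1)·(1) + (-1)·(1) + (1)·(-1) + (-1)·(-1) + (-1)·(-1) + (-1)·(-1) + (1)·(1) = -1 + -1 + -1 + -1 + 1 + 1 + 1 + 1 = 0.
So rows 0 and 4 are orthogonal; the diagonal entry equals n = 8.

(4,4) entry = 8; (0,4) entry = 0.


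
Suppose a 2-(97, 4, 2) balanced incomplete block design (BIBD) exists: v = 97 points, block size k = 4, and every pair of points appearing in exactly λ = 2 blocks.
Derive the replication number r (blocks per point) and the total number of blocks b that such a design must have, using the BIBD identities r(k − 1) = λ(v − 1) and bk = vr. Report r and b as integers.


Any 2-(v, k, λ) BIBD satisfies two necessary conditions:
  (i)  Each point sits in r blocks, and counting incidences through any fixed point gives r(k − 1) = λ(v − 1), so r = λ(v − 1)/(k − 1).
  (ii) Total incidences bk = vr, so b = vr/k.
Step 1: r = λ(v − 1)/(k − 1) = 2·(97 − 1)/(4 − 1) = 2·96/3 = 192/3 = 64.
Step 2: b = vr/k = 97·64/4 = 6208/4 = 1552.
Check integrality: r = 64 ∈ Z ✓, b = 1552 ∈ Z ✓.
(These identities are necessary conditions: they determine r and b for any design with these parameters, but do not by themselves prove that one exists.)

r = 64, b = 1552.


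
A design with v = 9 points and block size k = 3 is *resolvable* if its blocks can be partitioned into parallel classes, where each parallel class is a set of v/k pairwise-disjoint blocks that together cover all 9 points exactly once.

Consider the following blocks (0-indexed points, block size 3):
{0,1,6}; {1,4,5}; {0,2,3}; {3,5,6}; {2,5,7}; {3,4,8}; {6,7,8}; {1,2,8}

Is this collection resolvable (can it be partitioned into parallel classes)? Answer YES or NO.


v = 9, block size k = 3, number of blocks = 8.
For resolvability, blocks must partition into parallel classes of size v/k = 3.
Total blocks must therefore be a multiple of 3: 8 = 3·2 + 2 ⇒ not divisible ✗.
Resolvable? NO.

NO


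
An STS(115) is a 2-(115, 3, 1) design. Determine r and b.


An STS(v) is a 2-(v, 3, 1) BIBD: block size k = 3, λ = 1.
Replication: r(k − 1) = λ(v − 1) ⇒ r·2 = 115 − 1 = 114 ⇒ r = 57.
Block count: bk = vr ⇒ b·3 = 115·57 = 6555 ⇒ b = 2185.

r = 57, b = 2185.


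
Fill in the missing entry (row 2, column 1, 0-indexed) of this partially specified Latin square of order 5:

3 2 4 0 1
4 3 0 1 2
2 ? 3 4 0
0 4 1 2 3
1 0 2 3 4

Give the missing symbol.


Row 2 contains symbols [0, 2, 3, 4] — missing [1].
Column 1 contains symbols [0, 2, 3, 4] — missing [1].
The missing symbol must appear in both missing sets; intersection = [1].
Therefore the hidden value is 1.

Missing value = 1.


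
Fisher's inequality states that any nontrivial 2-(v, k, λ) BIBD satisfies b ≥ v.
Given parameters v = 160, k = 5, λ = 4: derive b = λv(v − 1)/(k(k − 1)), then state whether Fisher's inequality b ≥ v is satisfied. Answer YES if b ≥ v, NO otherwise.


b = λv(v − 1)/(k(k − 1)) = 4·160·159/(5·4) = 101760/20 = 5088.
Compare with v = 160: b ≥ v, so Fisher's inequality holds.

YES


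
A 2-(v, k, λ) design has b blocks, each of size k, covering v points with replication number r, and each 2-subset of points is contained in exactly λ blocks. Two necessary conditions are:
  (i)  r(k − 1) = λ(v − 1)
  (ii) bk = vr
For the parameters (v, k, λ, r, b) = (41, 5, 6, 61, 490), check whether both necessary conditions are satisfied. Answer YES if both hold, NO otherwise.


Condition (i): r(k − 1) = 61·4 = 244; λ(v − 1) = 6·40 = 240. Match? NO.
Condition (ii): bk = 490·5 = 2450; vr = 41·61 = 2501. Match? NO.
Both conditions hold? NO.

NO


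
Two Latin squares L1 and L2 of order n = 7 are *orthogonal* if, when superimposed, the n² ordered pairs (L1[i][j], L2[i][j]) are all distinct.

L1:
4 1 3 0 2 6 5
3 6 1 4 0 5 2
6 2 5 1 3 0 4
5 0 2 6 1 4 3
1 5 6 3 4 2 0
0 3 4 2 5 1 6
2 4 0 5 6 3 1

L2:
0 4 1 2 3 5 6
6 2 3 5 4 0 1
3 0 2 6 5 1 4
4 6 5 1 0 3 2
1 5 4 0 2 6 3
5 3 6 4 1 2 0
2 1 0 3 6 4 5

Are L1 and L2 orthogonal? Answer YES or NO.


Form the n² = 49 superimposed pairs (L1[i][j], L2[i][j]), row by row (rows and columns indexed from 0):
row 0: (4,0) (1,4) (3,1) (0,2) (2,3) (6,5) (5,6)
row 1: (3,6) (6,2) (1,3) (4,5) (0,4) (5,0) (2,1)
row 2: (6,3) (2,0) (5,2) (1,6) (3,5) (0,1) (4,4)
row 3: (5,4) (0,6) (2,5) (6,1) (1,0) (4,3) (3,2)
row 4: (1,1) (5,5) (6,4) (3,0) (4,2) (2,6) (0,3)
row 5: (0,5) (3,3) (4,6) (2,4) (5,1) (1,2) (6,0)
row 6: (2,2) (4,1) (0,0) (5,3) (6,6) (3,4) (1,5)
Orthogonality requires all 49 pairs distinct.
Check by first coordinate: for each symbol s of L1, list the L2 entries in the n cells where L1 = s; they must all differ.
  L1 = 0: L2 entries (in reading order) 2, 4, 1, 6, 3, 5, 0 — all 7 distinct ✓
  L1 = 1: L2 entries (in reading order) 4, 3, 6, 0, 1, 2, 5 — all 7 distinct ✓
  L1 = 2: L2 entries (in reading order) 3, 1, 0, 5, 6, 4, 2 — all 7 distinct ✓
  L1 = 3: L2 entries (in reading order) 1, 6, 5, 2, 0, 3, 4 — all 7 distinct ✓
  L1 = 4: L2 entries (in reading order) 0, 5, 4, 3, 2, 6, 1 — all 7 distinct ✓
  L1 = 5: L2 entries (in reading order) 6, 0, 2, 4, 5, 1, 3 — all 7 distinct ✓
  L1 = 6: L2 entries (in reading order) 5, 2, 3, 1, 4, 0, 6 — all 7 distinct ✓
Every symbol of L1 meets every symbol of L2 exactly once, so all 49 pairs are distinct (49 of 49).
Conclusion: YES.

YES


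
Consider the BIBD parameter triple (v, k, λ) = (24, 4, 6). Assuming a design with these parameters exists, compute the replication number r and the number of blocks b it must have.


Any 2-(v, k, λ) BIBD satisfies two necessary conditions:
  (i)  Each point sits in r blocks, and counting incidences through any fixed point gives r(k − 1) = λ(v − 1), so r = λ(v − 1)/(k − 1).
  (ii) Total incidences bk = vr, so b = vr/k.
Step 1: r = λ(v − 1)/(k − 1) = 6·(24 − 1)/(4 − 1) = 6·23/3 = 138/3 = 46.
Step 2: b = vr/k = 24·46/4 = 1104/4 = 276.
Check integrality: r = 46 ∈ Z ✓, b = 276 ∈ Z ✓.
(These identities are necessary conditions: they determine r and b for any design with these parameters, but do not by themselves prove that one exists.)

r = 46, b = 276.


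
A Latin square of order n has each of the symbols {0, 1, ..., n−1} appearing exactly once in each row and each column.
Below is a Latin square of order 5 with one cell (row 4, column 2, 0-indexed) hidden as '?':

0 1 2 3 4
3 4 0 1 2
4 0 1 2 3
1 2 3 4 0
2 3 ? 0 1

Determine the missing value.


Row 4 contains symbols [0, 1, 2, 3] — missing [4].
Column 2 contains symbols [0, 1, 2, 3] — missing [4].
The missing symbol must appear in both missing sets; intersection = [4].
Therefore the hidden value is 4.

Missing value = 4.


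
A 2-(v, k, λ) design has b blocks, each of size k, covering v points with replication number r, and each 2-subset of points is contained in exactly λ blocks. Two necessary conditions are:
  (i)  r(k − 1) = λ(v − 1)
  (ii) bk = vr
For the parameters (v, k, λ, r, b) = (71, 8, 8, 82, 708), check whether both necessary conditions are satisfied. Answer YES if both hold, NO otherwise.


Condition (i): r(k − 1) = 82·7 = 574; λ(v − 1) = 8·70 = 560. Match? NO.
Condition (ii): bk = 708·8 = 5664; vr = 71·82 = 5822. Match? NO.
Both conditions hold? NO.

NO


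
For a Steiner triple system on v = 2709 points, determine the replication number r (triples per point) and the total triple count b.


An STS(v) is a 2-(v, 3, 1) BIBD: block size k = 3, λ = 1.
Replication: r(k − 1) = λ(v − 1) ⇒ r·2 = 2709 − 1 = 2708 ⇒ r = 1354.
Block count: bk = vr ⇒ b·3 = 2709·1354 = 3667986 ⇒ b = 1222662.

r = 1354, b = 1222662.


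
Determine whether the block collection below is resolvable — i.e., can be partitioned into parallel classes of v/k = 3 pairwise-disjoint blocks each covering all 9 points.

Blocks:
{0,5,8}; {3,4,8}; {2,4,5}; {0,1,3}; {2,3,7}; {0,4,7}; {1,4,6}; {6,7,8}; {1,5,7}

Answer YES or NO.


v = 9, block size k = 3, number of blocks = 9.
For resolvability, blocks must partition into parallel classes of size v/k = 3.
Total blocks must therefore be a multiple of 3: 9 = 3·3 + 0 ⇒ divisible ✓.
Consider block {3,4,8}. The only other block(s) in the collection disjoint from it are {1,5,7} — just 1 block(s). Any parallel class containing {3,4,8} would need 2 other blocks each disjoint from it, so no parallel class of size 3 can contain {3,4,8}.
Since every block must belong to some parallel class in a resolution, the collection cannot be partitioned into parallel classes.
Resolvable? NO.

NO


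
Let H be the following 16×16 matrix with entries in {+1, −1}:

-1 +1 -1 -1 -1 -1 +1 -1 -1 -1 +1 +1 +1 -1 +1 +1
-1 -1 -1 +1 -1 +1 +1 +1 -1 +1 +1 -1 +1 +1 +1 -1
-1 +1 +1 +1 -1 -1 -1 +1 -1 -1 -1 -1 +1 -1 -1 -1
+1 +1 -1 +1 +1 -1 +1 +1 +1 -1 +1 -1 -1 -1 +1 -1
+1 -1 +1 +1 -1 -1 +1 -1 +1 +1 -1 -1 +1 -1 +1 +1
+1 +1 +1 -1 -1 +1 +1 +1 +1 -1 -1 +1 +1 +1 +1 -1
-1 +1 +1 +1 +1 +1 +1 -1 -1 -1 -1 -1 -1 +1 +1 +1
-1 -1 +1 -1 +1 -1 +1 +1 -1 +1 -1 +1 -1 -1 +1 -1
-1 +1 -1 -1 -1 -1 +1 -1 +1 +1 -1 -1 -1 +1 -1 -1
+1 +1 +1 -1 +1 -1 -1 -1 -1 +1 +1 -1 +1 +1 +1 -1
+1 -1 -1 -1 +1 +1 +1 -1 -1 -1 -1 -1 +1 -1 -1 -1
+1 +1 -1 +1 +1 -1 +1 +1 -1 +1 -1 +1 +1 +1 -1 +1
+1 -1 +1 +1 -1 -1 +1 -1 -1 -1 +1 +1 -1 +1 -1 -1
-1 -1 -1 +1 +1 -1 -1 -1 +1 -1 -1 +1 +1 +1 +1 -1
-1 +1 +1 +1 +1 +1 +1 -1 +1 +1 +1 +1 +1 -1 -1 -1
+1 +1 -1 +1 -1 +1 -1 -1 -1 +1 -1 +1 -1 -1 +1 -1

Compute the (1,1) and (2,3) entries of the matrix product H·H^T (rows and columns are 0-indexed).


Row 1 of H: [-1, -1, -1, 1, -1, 1, 1, 1, -1, 1, 1, -1, 1, 1, 1, -1].
Row 2 of H: [-1, 1, 1, 1, -1, -1, -1, 1, -1, -1, -1, -1, 1, -1, -1, -1].
Row 3 of H: [1, 1, -1, 1, 1, -1, 1, 1, 1, -1, 1, -1, -1, -1, 1, -1].
(H·H^T)[1][1] = Σ_j H[1][j]·H[1][j] = (-1)² + (-1)² + (-1)² + (1)² + (-1)² + (1)² + (1)² + (1)² + (-1)² + (1)² + (1)² + (-1)² + (1)² + (1)² + (1)² + (-1)² = 1 + 1 + 1 + 1 + 1 + 1 + 1 + 1 + 1 + 1 + 1 + 1 + 1 + 1 + 1 + 1 = 16.
(H·H^T)[2][3] = Σ_j H[2][j]·H[3][j] = (-1)·(1) + (1)·(1) + (1)·(-1) + (1)·(1) + (-1)·(1) + (-1)·(-1) + (-1)·(1) + (1)·(1) + (-1)·(1) + (-1)·(-1) + (-1)·(1) + (-1)·(-1) + (1)·(-1) + (-1)·(-1) + (-1)·(1) + (-1)·(-1) = -1 + 1 + -1 + 1 + -1 + 1 + -1 + 1 + -1 + 1 + -1 + 1 + -1 + 1 + -1 + 1 = 0.
So rows 2 and 3 are orthogonal; the diagonal entry equals n = 16.

(1,1) entry = 16; (2,3) entry = 0.


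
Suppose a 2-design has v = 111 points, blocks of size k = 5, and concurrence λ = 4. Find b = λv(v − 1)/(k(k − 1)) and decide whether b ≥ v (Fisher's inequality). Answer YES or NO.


b = λv(v − 1)/(k(k − 1)) = 4·111·110/(5·4) = 48840/20 = 2442.
Compare with v = 111: b ≥ v, so Fisher's inequality holds.

YES


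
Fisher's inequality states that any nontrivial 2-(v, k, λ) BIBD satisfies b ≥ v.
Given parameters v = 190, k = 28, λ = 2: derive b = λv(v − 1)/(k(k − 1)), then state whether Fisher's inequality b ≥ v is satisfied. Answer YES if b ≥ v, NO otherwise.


r = λ(v − 1)/(k − 1) = 2·189/27 = 14.
b = vr/k = 190·14/28 = 95.
Fisher's inequality: b ≥ v ⇔ 95 ≥ 190? NO.

NO


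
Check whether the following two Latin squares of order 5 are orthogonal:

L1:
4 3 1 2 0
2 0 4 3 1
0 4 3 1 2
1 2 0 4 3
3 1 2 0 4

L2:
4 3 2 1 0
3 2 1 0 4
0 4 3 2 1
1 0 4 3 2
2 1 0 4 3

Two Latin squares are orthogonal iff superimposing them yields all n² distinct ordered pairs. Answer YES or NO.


Form the n² = 25 superimposed pairs (L1[i][j], L2[i][j]), row by row (rows and columns indexed from 0):
row 0: (4,4) (3,3) (1,2) (2,1) (0,0)
row 1: (2,3) (0,2) (4,1) (3,0) (1,4)
row 2: (0,0) (4,4) (3,3) (1,2) (2,1)
row 3: (1,1) (2,0) (0,4) (4,3) (3,2)
row 4: (3,2) (1,1) (2,0) (0,4) (4,3)
Orthogonality requires all 25 pairs distinct.
But the pair (0,0) repeats: cell (0,4) has L1 = 0, L2 = 0, and cell (2,0) has L1 = 0, L2 = 0.
A repeated pair means some other pair never occurs (only 15 distinct pairs out of 25), so the squares are not orthogonal.
Conclusion: NO.

NO


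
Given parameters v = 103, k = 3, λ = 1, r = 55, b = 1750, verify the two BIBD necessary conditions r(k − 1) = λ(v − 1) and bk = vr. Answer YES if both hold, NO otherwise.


Condition (i): r(k − 1) = 55·2 = 110; λ(v − 1) = 1·102 = 102. Match? NO.
Condition (ii): bk = 1750·3 = 5250; vr = 103·55 = 5665. Match? NO.
Both conditions hold? NO.

NO


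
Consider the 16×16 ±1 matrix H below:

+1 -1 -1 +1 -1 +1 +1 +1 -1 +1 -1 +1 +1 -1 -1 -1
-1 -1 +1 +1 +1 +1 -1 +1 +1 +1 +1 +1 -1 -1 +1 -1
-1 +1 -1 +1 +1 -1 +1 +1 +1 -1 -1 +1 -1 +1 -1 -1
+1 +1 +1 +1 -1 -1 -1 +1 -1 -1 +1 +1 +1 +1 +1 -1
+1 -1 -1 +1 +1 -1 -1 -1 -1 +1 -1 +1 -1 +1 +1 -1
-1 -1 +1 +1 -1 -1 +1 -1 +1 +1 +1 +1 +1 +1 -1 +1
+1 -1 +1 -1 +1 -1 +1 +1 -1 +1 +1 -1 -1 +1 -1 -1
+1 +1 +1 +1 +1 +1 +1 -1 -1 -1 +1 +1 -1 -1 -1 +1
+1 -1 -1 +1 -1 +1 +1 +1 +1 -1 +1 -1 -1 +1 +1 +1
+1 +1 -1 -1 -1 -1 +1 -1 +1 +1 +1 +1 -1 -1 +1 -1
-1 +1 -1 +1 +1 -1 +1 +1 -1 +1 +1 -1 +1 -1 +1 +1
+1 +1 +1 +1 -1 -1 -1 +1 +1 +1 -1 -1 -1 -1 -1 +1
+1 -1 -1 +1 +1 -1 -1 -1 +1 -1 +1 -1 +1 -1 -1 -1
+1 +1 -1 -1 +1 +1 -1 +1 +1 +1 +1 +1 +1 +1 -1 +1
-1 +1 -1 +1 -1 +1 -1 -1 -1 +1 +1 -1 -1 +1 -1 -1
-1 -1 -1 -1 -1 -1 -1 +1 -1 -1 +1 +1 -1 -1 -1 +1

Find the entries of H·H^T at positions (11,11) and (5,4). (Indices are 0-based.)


Row 4 of H: [1, -1, -1, 1, 1, -1, -1, -1, -1, 1, -1, 1, -1, 1, 1, -1].
Row 5 of H: [-1, -1, 1, 1, -1, -1, 1, -1, 1, 1, 1, 1, 1, 1, -1, 1].
Row 11 of H: [1, 1, 1, 1, -1, -1, -1, 1, 1, 1, -1, -1, -1, -1, -1, 1].
(H·H^T)[11][11] = Σ_j H[11][j]·H[11][j] = (1)² + (1)² + (1)² + (1)² + (-1)² + (-1)² + (-1)² + (1)² + (1)² + (1)² + (-1)² + (-1)² + (-1)² + (-1)² + (-1)² + (1)² = 1 + 1 + 1 + 1 + 1 + 1 + 1 + 1 + 1 + 1 + 1 + 1 + 1 + 1 + 1 + 1 = 16.
(H·H^T)[5][4] = Σ_j H[5][j]·H[4][j] = (-1)·(1) + (-1)·(-1) + (1)·(-1) + (1)·(1) + (-1)·(1) + (-1)·(-1) + (1)·(-1) + (-1)·(-1) + (1)·(-1) + (1)·(1) + (1)·(-1) + (1)·(1) + (1)·(-1) + (1)·(1) + (-1)·(1) + (1)·(-1) = -1 + 1 + -1 + 1 + -1 + 1 + -1 + 1 + -1 + 1 + -1 + 1 + -1 + 1 + -1 + -1 = -2.
Rows 5 and 4 are not orthogonal (dot product = -2 ≠ 0), so H is not a Hadamard matrix.

(11,11) entry = 16; (5,4) entry = -2.


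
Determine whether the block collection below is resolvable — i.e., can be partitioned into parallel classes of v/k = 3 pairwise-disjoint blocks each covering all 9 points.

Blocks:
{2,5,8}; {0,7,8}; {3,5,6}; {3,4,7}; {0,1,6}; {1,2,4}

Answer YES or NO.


v = 9, block size k = 3, number of blocks = 6.
For resolvability, blocks must partition into parallel classes of size v/k = 3.
Total blocks must therefore be a multiple of 3: 6 = 3·2 + 0 ⇒ divisible ✓.
Greedy packing gives 2 candidate class(es). Each should be a full parallel class (size 3, covers all 9 points).
  Class 1 (3 blocks): {2,5,8}; {3,4,7}; {0,1,6}. Points covered: [0, 1, 2, 3, 4, 5, 6, 7, 8].
  Class 2 (3 blocks): {0,7,8}; {3,5,6}; {1,2,4}. Points covered: [0, 1, 2, 3, 4, 5, 6, 7, 8].
All classes full (size 3)? YES. All classes cover every point? YES.
Resolvable? YES.

YES


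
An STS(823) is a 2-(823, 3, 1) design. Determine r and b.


An STS(v) is a 2-(v, 3, 1) BIBD: block size k = 3, λ = 1.
Replication: r(k − 1) = λ(v − 1) ⇒ r·2 = 823 − 1 = 822 ⇒ r = 411.
Block count: bk = vr ⇒ b·3 = 823·411 = 338253 ⇒ b = 112751.

r = 411, b = 112751.


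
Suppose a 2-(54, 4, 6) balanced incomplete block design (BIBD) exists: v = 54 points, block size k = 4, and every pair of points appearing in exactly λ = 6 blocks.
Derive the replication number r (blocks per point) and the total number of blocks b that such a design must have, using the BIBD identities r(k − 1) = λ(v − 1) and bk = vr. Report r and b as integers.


Any 2-(v, k, λ) BIBD satisfies two necessary conditions:
  (i)  Each point sits in r blocks, and counting incidences through any fixed point gives r(k − 1) = λ(v − 1), so r = λ(v − 1)/(k − 1).
  (ii) Total incidences bk = vr, so b = vr/k.
Step 1: r = λ(v − 1)/(k − 1) = 6·(54 − 1)/(4 − 1) = 6·53/3 = 318/3 = 106.
Step 2: b = vr/k = 54·106/4 = 5724/4 = 1431.
Check integrality: r = 106 ∈ Z ✓, b = 1431 ∈ Z ✓.
(These identities are necessary conditions: they determine r and b for any design with these parameters, but do not by themselves prove that one exists.)

r = 106, b = 1431.


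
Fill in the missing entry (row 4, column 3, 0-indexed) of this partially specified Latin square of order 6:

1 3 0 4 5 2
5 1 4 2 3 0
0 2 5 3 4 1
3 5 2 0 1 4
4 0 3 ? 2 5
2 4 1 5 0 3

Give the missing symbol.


Row 4 contains symbols [0, 2, 3, 4, 5] — missing [1].
Column 3 contains symbols [0, 2, 3, 4, 5] — missing [1].
The missing symbol must appear in both missing sets; intersection = [1].
Therefore the hidden value is 1.

Missing value = 1.


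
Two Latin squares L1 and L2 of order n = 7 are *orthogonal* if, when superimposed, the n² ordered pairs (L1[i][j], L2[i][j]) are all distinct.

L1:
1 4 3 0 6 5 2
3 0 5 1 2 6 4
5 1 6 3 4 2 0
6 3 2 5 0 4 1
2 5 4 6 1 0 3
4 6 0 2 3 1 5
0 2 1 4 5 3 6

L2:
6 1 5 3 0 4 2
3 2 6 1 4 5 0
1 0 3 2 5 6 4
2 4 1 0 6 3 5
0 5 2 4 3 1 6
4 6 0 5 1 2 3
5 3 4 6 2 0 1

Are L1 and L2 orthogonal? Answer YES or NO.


Form the n² = 49 superimposed pairs (L1[i][j], L2[i][j]), row by row (rows and columns indexed from 0):
row 0: (1,6) (4,1) (3,5) (0,3) (6,0) (5,4) (2,2)
row 1: (3,3) (0,2) (5,6) (1,1) (2,4) (6,5) (4,0)
row 2: (5,1) (1,0) (6,3) (3,2) (4,5) (2,6) (0,4)
row 3: (6,2) (3,4) (2,1) (5,0) (0,6) (4,3) (1,5)
row 4: (2,0) (5,5) (4,2) (6,4) (1,3) (0,1) (3,6)
row 5: (4,4) (6,6) (0,0) (2,5) (3,1) (1,2) (5,3)
row 6: (0,5) (2,3) (1,4) (4,6) (5,2) (3,0) (6,1)
Orthogonality requires all 49 pairs distinct.
Check by first coordinate: for each symbol s of L1, list the L2 entries in the n cells where L1 = s; they must all differ.
  L1 = 0: L2 entries (in reading order) 3, 2, 4, 6, 1, 0, 5 — all 7 distinct ✓
  L1 = 1: L2 entries (in reading order) 6, 1, 0, 5, 3, 2, 4 — all 7 distinct ✓
  L1 = 2: L2 entries (in reading order) 2, 4, 6, 1, 0, 5, 3 — all 7 distinct ✓
  L1 = 3: L2 entries (in reading order) 5, 3, 2, 4, 6, 1, 0 — all 7 distinct ✓
  L1 = 4: L2 entries (in reading order) 1, 0, 5, 3, 2, 4, 6 — all 7 distinct ✓
  L1 = 5: L2 entries (in reading order) 4, 6, 1, 0, 5, 3, 2 — all 7 distinct ✓
  L1 = 6: L2 entries (in reading order) 0, 5, 3, 2, 4, 6, 1 — all 7 distinct ✓
Every symbol of L1 meets every symbol of L2 exactly once, so all 49 pairs are distinct (49 of 49).
Conclusion: YES.

YES


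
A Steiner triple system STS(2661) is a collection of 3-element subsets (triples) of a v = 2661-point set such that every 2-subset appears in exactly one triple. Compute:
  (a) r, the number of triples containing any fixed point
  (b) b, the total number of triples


An STS(v) is a 2-(v, 3, 1) BIBD: block size k = 3, λ = 1.
Replication: r(k − 1) = λ(v − 1) ⇒ r·2 = 2661 − 1 = 2660 ⇒ r = 1330.
Block count: b = v(v − 1)/6 = 2661·2660/6 = 7078260/6 = 1179710.
(Check via bk = vr: 1179710·3 = 3539130 = 2661·1330 = 3539130 ✓.)

r = 1330, b = 1179710.


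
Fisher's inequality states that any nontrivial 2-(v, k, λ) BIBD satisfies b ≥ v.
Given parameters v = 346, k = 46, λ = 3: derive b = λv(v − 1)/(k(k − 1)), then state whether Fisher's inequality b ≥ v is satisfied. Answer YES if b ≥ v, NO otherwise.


b = λv(v − 1)/(k(k − 1)) = 3·346·345/(46·45) = 358110/2070 = 173.
Compare with v = 346: b < v, so Fisher's inequality fails.

NO


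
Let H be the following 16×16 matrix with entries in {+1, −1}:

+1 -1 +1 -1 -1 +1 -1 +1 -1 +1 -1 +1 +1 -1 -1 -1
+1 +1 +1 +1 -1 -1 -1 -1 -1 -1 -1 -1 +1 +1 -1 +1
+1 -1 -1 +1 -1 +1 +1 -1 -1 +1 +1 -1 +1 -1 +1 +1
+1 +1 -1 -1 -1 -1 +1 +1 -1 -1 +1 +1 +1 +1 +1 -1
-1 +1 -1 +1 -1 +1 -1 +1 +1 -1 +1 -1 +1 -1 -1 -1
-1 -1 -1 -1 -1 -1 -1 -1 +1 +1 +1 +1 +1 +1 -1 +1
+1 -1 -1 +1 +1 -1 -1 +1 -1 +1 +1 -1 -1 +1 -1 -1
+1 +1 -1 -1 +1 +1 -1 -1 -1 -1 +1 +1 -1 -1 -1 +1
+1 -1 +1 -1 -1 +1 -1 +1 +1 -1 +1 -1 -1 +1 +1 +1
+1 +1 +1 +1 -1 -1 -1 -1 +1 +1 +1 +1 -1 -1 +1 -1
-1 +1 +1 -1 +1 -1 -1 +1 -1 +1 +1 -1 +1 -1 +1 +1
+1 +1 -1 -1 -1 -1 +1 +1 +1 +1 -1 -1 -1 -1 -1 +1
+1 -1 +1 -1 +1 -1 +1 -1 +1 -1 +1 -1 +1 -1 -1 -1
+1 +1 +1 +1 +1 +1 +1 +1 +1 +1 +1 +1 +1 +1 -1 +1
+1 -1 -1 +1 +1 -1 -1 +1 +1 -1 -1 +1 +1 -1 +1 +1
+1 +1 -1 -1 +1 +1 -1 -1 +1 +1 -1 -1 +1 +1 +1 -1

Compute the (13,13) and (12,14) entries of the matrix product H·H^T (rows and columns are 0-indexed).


Row 12 of H: [1, -1, 1, -1, 1, -1, 1, -1, 1, -1, 1, -1, 1, -1, -1, -1].
Row 13 of H: [1, 1, 1, 1, 1, 1, 1, 1, 1, 1, 1, 1, 1, 1, -1, 1].
Row 14 of H: [1, -1, -1, 1, 1, -1, -1, 1, 1, -1, -1, 1, 1, -1, 1, 1].
(H·H^T)[13][13] = Σ_j H[13][j]·H[13][j] = (1)² + (1)² + (1)² + (1)² + (1)² + (1)² + (1)² + (1)² + (1)² + (1)² + (1)² + (1)² + (1)² + (1)² + (-1)² + (1)² = 1 + 1 + 1 + 1 + 1 + 1 + 1 + 1 + 1 + 1 + 1 + 1 + 1 + 1 + 1 + 1 = 16.
(H·H^T)[12][14] = Σ_j H[12][j]·H[14][j] = (1)·(1) + (-1)·(-1) + (1)·(-1) + (-1)·(1) + (1)·(1) + (-1)·(-1) + (1)·(-1) + (-1)·(1) + (1)·(1) + (-1)·(-1) + (1)·(-1) + (-1)·(1) + (1)·(1) + (-1)·(-1) + (-1)·(1) + (-1)·(1) = 1 + 1 + -1 + -1 + 1 + 1 + -1 + -1 + 1 + 1 + -1 + -1 + 1 + 1 + -1 + -1 = 0.
So rows 12 and 14 are orthogonal; the diagonal entry equals n = 16.

(13,13) entry = 16; (12,14) entry = 0.


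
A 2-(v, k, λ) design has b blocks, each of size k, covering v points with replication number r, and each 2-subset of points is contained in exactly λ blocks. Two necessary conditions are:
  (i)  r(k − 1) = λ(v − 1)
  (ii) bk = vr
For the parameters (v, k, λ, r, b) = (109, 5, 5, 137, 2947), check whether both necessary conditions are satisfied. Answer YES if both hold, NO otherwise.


Condition (i): r(k − 1) = 137·4 = 548; λ(v − 1) = 5·108 = 540. Match? NO.
Condition (ii): bk = 2947·5 = 14735; vr = 109·137 = 14933. Match? NO.
Both conditions hold? NO.

NO
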